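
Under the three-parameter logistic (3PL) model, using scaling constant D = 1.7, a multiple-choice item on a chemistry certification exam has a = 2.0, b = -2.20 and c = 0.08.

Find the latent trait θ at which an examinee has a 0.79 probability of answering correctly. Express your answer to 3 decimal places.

P(θ) = c + (1 − c) · 1 / (1 + exp(−D·a(θ − b)))
Remove guessing floor: (0.79 − 0.08)/(1 − 0.08) = 0.7717
logit = ln(0.7717/0.2283) = 1.2182
θ = b + logit/(1.7·a) = -2.20 + 1.2182/3.4000 = -1.8417

-1.842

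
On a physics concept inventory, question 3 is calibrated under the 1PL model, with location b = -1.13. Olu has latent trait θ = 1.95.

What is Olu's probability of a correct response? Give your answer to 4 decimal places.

P(θ) = 1 / (1 + exp(−(θ − b)))
Exponent: (1.95 − (-1.13)) = 3.0800
1/(1 + e^{-3.0800}) = 0.9561
P = 0.9561

0.9561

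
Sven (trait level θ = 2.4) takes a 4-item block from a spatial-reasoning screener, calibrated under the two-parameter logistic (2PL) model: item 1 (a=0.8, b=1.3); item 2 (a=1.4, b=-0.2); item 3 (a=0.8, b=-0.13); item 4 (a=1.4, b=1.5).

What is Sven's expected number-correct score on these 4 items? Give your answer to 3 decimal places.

3.344

P(θ) = 1 / (1 + exp(−a(θ − b)))
P_1 = 1/(1+e^{-0.8800}) = 0.7068
P_2 = 1/(1+e^{-3.6400}) = 0.9744
P_3 = 1/(1+e^{-2.0240}) = 0.8833
P_4 = 1/(1+e^{-1.2600}) = 0.7790
E[score] = 0.7068 + 0.9744 + 0.8833 + 0.7790 = 3.3436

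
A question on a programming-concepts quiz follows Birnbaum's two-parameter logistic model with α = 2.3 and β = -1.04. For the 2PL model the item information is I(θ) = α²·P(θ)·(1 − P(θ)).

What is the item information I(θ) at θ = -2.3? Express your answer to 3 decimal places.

P = 1/(1+e^{2.8980}) = 0.0523
P(1−P) = 0.0523 × 0.9477 = 0.0495
I = α² × P(1−P) = 2.3² × 0.0495 = 0.26197

0.262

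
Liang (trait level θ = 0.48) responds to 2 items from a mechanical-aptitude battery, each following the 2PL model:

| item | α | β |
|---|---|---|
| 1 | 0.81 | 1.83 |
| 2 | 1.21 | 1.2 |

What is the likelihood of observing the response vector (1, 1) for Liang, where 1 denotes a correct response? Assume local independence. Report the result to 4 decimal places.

P(θ) = 1 / (1 + exp(−α(θ − β)))
P_1 = 1/(1+e^{1.0935}) = 0.2510
P_2 = 1/(1+e^{0.8712}) = 0.2950
L = P_1 × P_2 = 0.2510 × 0.2950 = 0.07403

0.0740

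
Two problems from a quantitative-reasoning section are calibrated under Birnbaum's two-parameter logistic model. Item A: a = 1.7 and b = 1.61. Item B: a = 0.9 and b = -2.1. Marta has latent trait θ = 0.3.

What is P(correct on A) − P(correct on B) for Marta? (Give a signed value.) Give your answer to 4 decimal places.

P(θ) = 1 / (1 + exp(−a(θ − b)))
P_A = 0.0974
P_B = 0.8966
P_A − P_B = -0.7992

-0.7992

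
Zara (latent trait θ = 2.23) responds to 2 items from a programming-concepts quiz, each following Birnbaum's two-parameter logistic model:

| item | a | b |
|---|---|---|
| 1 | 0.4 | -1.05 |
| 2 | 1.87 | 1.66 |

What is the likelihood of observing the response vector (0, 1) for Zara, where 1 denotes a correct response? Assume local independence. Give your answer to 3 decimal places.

P(θ) = 1 / (1 + exp(−a(θ − b)))
P_1 = 1/(1+e^{-1.3120}) = 0.7878
P_2 = 1/(1+e^{-1.0659}) = 0.7438
L = (1−P_1) × P_2 = 0.2122 × 0.7438 = 0.15780

0.158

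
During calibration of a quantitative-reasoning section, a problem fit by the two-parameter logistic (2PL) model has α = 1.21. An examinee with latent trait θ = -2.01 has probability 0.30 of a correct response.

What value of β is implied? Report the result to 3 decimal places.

P(θ) = 1 / (1 + exp(−α(θ − β)))
logit(0.30) = ln(0.30/0.70) = -0.8473
β = θ − logit/(α) = -2.01 − (-0.8473)/1.2100 = -1.3098

-1.310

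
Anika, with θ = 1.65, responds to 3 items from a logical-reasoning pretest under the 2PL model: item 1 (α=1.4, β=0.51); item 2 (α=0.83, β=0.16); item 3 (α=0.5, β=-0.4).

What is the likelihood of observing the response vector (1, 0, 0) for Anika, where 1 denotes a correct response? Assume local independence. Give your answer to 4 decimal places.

0.0494

P(θ) = 1 / (1 + exp(−α(θ − β)))
P_1 = 1/(1+e^{-1.5960}) = 0.8315
P_2 = 1/(1+e^{-1.2367}) = 0.7750
P_3 = 1/(1+e^{-1.0250}) = 0.7359
L = P_1 × (1−P_2) × (1−P_3) = 0.8315 × 0.2250 × 0.2641 = 0.04940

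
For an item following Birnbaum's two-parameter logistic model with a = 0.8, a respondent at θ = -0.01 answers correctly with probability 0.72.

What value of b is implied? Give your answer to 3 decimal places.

P(θ) = 1 / (1 + exp(−a(θ − b)))
logit(0.72) = ln(0.72/0.28) = 0.9445
b = θ − logit/(a) = -0.01 − 0.9445/0.8000 = -1.1906

-1.191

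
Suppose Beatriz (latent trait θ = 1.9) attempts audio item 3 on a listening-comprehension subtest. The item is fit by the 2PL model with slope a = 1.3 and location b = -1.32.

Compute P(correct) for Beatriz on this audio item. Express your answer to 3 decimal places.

0.985

P(θ) = 1 / (1 + exp(−a(θ − b)))
Exponent: 1.3 × (1.9 − (-1.32)) = 4.1860
1/(1 + e^{-4.1860}) = 0.9850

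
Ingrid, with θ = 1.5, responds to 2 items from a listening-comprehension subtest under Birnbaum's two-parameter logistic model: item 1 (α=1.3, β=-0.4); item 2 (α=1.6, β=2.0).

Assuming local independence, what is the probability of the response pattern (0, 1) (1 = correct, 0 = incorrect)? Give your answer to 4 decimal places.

0.0242

P(θ) = 1 / (1 + exp(−α(θ − β)))
P_1 = 1/(1+e^{-2.4700}) = 0.9220
P_2 = 1/(1+e^{0.8000}) = 0.3100
L = (1−P_1) × P_2 = 0.0780 × 0.3100 = 0.02418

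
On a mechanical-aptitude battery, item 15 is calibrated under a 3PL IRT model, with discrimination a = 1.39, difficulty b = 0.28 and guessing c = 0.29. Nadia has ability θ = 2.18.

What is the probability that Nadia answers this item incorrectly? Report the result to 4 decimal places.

0.0472

P(θ) = c + (1 − c) · 1 / (1 + exp(−a(θ − b)))
Exponent: 1.39 × (2.18 − 0.28) = 2.6410
1/(1 + e^{-2.6410}) = 0.9335
P = 0.29 + 0.71 × 0.9335 = 0.9528
P(incorrect) = 1 − 0.9528 = 0.0472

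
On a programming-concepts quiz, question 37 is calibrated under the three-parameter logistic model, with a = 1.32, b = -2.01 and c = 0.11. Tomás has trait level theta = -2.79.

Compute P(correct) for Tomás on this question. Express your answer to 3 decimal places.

0.344

P(theta) = c + (1 − c) · 1 / (1 + exp(−a(theta − b)))
Exponent: 1.32 × (-2.79 − (-2.01)) = -1.0296
1/(1 + e^{1.0296}) = 0.2632
P = 0.11 + 0.89 × 0.2632 = 0.3442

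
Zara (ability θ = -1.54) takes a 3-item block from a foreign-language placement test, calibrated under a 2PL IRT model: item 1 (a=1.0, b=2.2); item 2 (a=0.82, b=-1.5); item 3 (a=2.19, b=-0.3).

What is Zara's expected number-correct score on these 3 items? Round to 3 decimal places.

0.577

P(θ) = 1 / (1 + exp(−a(θ − b)))
P_1 = 1/(1+e^{3.7400}) = 0.0232
P_2 = 1/(1+e^{0.0328}) = 0.4918
P_3 = 1/(1+e^{2.7156}) = 0.0621
E[score] = 0.0232 + 0.4918 + 0.0621 = 0.5771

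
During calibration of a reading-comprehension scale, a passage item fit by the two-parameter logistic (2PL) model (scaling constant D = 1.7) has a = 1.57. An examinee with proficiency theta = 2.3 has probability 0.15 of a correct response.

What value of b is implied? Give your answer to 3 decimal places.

2.950

P(theta) = 1 / (1 + exp(−D·a(theta − b)))
logit(0.15) = ln(0.15/0.85) = -1.7346
b = theta − logit/(1.7·a) = 2.3 − (-1.7346)/2.6690 = 2.9499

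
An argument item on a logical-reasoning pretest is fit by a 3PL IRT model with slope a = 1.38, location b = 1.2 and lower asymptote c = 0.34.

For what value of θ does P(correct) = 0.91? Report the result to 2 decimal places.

2.54

P(θ) = c + (1 − c) · 1 / (1 + exp(−a(θ − b)))
Remove guessing floor: (0.91 − 0.34)/(1 − 0.34) = 0.8636
logit = ln(0.8636/0.1364) = 1.8458
θ = b + logit/(a) = 1.2 + 1.8458/1.3800 = 2.5376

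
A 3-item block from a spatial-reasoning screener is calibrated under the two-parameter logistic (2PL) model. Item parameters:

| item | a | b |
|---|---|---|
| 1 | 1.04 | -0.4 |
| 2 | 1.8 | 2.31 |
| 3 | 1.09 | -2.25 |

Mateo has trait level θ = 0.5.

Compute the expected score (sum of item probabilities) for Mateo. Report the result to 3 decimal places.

P(θ) = 1 / (1 + exp(−a(θ − b)))
P_1 = 1/(1+e^{-0.9360}) = 0.7183
P_2 = 1/(1+e^{3.2580}) = 0.0370
P_3 = 1/(1+e^{-2.9975}) = 0.9525
E[score] = 0.7183 + 0.0370 + 0.9525 = 1.7078

1.708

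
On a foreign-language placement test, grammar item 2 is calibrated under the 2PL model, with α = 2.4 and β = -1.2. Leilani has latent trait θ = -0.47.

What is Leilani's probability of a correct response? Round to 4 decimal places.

P(θ) = 1 / (1 + exp(−α(θ − β)))
Exponent: 2.4 × (-0.47 − (-1.2)) = 1.7520
1/(1 + e^{-1.7520}) = 0.8522

0.8522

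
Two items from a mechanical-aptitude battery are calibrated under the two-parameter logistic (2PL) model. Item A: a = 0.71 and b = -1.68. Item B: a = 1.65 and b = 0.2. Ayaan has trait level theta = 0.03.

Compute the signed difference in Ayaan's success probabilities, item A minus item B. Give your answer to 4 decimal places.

P(theta) = 1 / (1 + exp(−a(theta − b)))
P_A = 0.7710
P_B = 0.4303
P_A − P_B = 0.3407

0.3407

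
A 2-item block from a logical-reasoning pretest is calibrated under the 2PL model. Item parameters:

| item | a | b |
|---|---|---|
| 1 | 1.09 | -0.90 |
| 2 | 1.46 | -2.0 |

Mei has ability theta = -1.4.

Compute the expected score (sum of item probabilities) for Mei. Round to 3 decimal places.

1.073

P(theta) = 1 / (1 + exp(−a(theta − b)))
P_1 = 1/(1+e^{0.5450}) = 0.3670
P_2 = 1/(1+e^{-0.8760}) = 0.7060
E[score] = 0.3670 + 0.7060 = 1.0730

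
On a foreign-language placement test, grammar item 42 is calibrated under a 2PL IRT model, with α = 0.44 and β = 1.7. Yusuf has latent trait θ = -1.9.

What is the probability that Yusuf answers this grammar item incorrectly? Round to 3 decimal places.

P(θ) = 1 / (1 + exp(−α(θ − β)))
Exponent: 0.44 × (-1.9 − 1.7) = -1.5840
1/(1 + e^{1.5840}) = 0.1702
P(incorrect) = 1 − 0.1702 = 0.8298

0.830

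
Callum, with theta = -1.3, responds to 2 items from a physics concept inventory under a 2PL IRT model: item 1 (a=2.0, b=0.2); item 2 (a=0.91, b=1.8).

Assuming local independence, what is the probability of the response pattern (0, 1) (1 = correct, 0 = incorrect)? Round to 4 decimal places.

P(theta) = 1 / (1 + exp(−a(theta − b)))
P_1 = 1/(1+e^{3.0000}) = 0.0474
P_2 = 1/(1+e^{2.8210}) = 0.0562
L = (1−P_1) × P_2 = 0.9526 × 0.0562 = 0.05353

0.0535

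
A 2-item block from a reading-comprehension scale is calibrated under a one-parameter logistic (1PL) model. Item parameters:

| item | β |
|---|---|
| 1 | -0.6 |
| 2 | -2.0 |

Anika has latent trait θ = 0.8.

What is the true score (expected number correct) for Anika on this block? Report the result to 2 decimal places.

1.74

P(θ) = 1 / (1 + exp(−(θ − β)))
P_1 = 1/(1+e^{-1.4000}) = 0.8022
P_2 = 1/(1+e^{-2.8000}) = 0.9427
E[score] = 0.8022 + 0.9427 = 1.7449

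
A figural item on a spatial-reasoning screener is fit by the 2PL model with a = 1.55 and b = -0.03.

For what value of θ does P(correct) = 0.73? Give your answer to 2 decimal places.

P(θ) = 1 / (1 + exp(−a(θ − b)))
logit = ln(0.7300/0.2700) = 0.9946
θ = b + logit/(a) = -0.03 + 0.9946/1.5500 = 0.6117

0.61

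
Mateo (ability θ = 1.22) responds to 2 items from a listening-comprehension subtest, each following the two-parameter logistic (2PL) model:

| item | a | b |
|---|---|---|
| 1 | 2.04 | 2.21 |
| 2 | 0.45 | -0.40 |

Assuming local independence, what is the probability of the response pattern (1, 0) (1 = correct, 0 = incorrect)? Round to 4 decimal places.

0.0381

P(θ) = 1 / (1 + exp(−a(θ − b)))
P_1 = 1/(1+e^{2.0196}) = 0.1172
P_2 = 1/(1+e^{-0.7290}) = 0.6746
L = P_1 × (1−P_2) = 0.1172 × 0.3254 = 0.03813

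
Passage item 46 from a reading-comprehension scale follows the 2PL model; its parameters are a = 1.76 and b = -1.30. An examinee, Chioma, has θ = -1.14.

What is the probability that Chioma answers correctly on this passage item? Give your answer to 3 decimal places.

0.570

P(θ) = 1 / (1 + exp(−a(θ − b)))
Exponent: 1.76 × (-1.14 − (-1.30)) = 0.2816
1/(1 + e^{-0.2816}) = 0.5699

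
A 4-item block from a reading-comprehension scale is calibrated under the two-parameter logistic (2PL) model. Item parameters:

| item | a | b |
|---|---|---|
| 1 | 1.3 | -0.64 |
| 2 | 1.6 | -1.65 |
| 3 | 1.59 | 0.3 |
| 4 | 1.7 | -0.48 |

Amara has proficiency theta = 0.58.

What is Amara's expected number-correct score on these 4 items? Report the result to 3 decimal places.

3.271

P(theta) = 1 / (1 + exp(−a(theta − b)))
P_1 = 1/(1+e^{-1.5860}) = 0.8301
P_2 = 1/(1+e^{-3.5680}) = 0.9726
P_3 = 1/(1+e^{-0.4452}) = 0.6095
P_4 = 1/(1+e^{-1.8020}) = 0.8584
E[score] = 0.8301 + 0.9726 + 0.6095 + 0.8584 = 3.2705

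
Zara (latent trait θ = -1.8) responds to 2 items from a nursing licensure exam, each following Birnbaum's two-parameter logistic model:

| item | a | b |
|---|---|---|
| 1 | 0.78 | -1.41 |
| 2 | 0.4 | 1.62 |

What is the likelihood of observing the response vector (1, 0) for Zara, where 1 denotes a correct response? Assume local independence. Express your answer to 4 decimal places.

0.3384

P(θ) = 1 / (1 + exp(−a(θ − b)))
P_1 = 1/(1+e^{0.3042}) = 0.4245
P_2 = 1/(1+e^{1.3680}) = 0.2029
L = P_1 × (1−P_2) = 0.4245 × 0.7971 = 0.33838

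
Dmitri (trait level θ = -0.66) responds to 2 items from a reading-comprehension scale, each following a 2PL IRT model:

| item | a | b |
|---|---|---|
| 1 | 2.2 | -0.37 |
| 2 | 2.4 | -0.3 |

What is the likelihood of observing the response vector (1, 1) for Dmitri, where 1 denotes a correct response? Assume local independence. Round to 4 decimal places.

P(θ) = 1 / (1 + exp(−a(θ − b)))
P_1 = 1/(1+e^{0.6380}) = 0.3457
P_2 = 1/(1+e^{0.8640}) = 0.2965
L = P_1 × P_2 = 0.3457 × 0.2965 = 0.10250

0.1025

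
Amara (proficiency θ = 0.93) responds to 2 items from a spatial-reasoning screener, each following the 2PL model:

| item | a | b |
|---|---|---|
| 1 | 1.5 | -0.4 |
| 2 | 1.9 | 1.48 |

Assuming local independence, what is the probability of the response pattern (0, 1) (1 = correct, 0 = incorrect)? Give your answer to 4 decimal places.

0.0312

P(θ) = 1 / (1 + exp(−a(θ − b)))
P_1 = 1/(1+e^{-1.9950}) = 0.8803
P_2 = 1/(1+e^{1.0450}) = 0.2602
L = (1−P_1) × P_2 = 0.1197 × 0.2602 = 0.03115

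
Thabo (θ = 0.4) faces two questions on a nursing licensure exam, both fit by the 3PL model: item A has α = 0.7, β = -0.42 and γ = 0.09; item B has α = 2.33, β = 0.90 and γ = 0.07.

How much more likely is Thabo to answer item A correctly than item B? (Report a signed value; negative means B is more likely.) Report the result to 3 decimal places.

0.381

P(θ) = γ + (1 − γ) · 1 / (1 + exp(−α(θ − β)))
P_A = 0.6721
P_B = 0.2911
P_A − P_B = 0.3810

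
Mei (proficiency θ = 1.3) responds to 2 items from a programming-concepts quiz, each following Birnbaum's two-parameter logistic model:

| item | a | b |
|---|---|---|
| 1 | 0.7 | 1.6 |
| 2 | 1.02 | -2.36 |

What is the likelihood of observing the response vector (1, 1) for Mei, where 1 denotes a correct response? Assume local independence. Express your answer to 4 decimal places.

P(θ) = 1 / (1 + exp(−a(θ − b)))
P_1 = 1/(1+e^{0.2100}) = 0.4477
P_2 = 1/(1+e^{-3.7332}) = 0.9766
L = P_1 × P_2 = 0.4477 × 0.9766 = 0.43724

0.4372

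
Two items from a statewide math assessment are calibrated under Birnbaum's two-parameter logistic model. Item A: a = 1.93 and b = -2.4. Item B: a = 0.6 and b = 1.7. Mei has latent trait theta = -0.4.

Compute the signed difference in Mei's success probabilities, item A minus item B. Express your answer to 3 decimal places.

0.758

P(theta) = 1 / (1 + exp(−a(theta − b)))
P_A = 0.9794
P_B = 0.2210
P_A − P_B = 0.7584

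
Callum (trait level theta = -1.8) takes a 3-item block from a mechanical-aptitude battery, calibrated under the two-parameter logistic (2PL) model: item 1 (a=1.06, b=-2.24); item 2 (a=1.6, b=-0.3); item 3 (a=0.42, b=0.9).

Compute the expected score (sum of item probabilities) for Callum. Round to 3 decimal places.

0.941

P(theta) = 1 / (1 + exp(−a(theta − b)))
P_1 = 1/(1+e^{-0.4664}) = 0.6145
P_2 = 1/(1+e^{2.4000}) = 0.0832
P_3 = 1/(1+e^{1.1340}) = 0.2434
E[score] = 0.6145 + 0.0832 + 0.2434 = 0.9411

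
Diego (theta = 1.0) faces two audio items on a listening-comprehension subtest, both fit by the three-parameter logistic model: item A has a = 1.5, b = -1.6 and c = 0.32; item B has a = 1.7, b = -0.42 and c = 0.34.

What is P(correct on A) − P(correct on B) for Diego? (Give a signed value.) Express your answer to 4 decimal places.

0.0407

P(theta) = c + (1 − c) · 1 / (1 + exp(−a(theta − b)))
P_A = 0.9865
P_B = 0.9458
P_A − P_B = 0.0407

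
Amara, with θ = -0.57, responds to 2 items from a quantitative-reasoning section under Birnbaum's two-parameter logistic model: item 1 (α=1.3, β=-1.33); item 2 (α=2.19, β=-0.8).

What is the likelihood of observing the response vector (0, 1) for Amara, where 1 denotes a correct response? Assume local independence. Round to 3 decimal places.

P(θ) = 1 / (1 + exp(−α(θ − β)))
P_1 = 1/(1+e^{-0.9880}) = 0.7287
P_2 = 1/(1+e^{-0.5037}) = 0.6233
L = (1−P_1) × P_2 = 0.2713 × 0.6233 = 0.16911

0.169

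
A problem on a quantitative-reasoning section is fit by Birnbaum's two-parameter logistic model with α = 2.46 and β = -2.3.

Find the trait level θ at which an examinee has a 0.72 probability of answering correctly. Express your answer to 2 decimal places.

P(θ) = 1 / (1 + exp(−α(θ − β)))
logit = ln(0.7200/0.2800) = 0.9445
θ = β + logit/(α) = -2.3 + 0.9445/2.4600 = -1.9161

-1.92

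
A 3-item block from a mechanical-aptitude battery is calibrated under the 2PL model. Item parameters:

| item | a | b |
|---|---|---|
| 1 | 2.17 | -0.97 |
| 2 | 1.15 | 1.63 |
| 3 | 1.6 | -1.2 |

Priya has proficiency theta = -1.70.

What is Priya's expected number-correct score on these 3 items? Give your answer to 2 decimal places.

P(theta) = 1 / (1 + exp(−a(theta − b)))
P_1 = 1/(1+e^{1.5841}) = 0.1702
P_2 = 1/(1+e^{3.8295}) = 0.0213
P_3 = 1/(1+e^{0.8000}) = 0.3100
E[score] = 0.1702 + 0.0213 + 0.3100 = 0.5015

0.50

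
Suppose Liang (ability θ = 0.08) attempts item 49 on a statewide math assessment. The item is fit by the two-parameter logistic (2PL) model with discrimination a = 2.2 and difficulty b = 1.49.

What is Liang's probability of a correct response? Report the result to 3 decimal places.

0.043

P(θ) = 1 / (1 + exp(−a(θ − b)))
Exponent: 2.2 × (0.08 − 1.49) = -3.1020
1/(1 + e^{3.1020}) = 0.0430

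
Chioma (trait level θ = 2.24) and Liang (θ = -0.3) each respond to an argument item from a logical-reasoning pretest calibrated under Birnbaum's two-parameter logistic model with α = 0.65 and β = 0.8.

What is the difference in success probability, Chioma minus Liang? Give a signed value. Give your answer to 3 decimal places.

P(θ) = 1 / (1 + exp(−α(θ − β)))
P(Chioma) = 0.7183  [exponent 0.9360]
P(Liang) = 0.3285  [exponent -0.7150]
Difference = 0.7183 − 0.3285 = 0.3898

0.390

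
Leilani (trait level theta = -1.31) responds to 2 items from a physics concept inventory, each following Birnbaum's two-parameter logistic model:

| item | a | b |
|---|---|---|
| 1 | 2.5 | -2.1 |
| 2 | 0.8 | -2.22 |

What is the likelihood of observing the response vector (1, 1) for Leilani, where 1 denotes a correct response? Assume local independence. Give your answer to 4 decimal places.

P(theta) = 1 / (1 + exp(−a(theta − b)))
P_1 = 1/(1+e^{-1.9750}) = 0.8781
P_2 = 1/(1+e^{-0.7280}) = 0.6744
L = P_1 × P_2 = 0.8781 × 0.6744 = 0.59219

0.5922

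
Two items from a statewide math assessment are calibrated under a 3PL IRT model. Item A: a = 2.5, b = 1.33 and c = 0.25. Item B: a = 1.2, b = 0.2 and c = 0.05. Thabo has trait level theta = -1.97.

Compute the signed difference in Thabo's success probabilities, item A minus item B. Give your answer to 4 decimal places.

0.1348

P(theta) = c + (1 − c) · 1 / (1 + exp(−a(theta − b)))
P_A = 0.2502
P_B = 0.1154
P_A − P_B = 0.1348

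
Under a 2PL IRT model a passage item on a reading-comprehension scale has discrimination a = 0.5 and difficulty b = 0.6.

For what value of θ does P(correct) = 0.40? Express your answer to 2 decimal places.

-0.21

P(θ) = 1 / (1 + exp(−a(θ − b)))
logit = ln(0.4000/0.6000) = -0.4055
θ = b + logit/(a) = 0.6 + (-0.4055)/0.5000 = -0.2109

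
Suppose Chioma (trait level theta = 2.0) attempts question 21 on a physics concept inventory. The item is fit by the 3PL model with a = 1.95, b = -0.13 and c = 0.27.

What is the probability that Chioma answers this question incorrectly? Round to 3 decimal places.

P(theta) = c + (1 − c) · 1 / (1 + exp(−a(theta − b)))
Exponent: 1.95 × (2.0 − (-0.13)) = 4.1535
1/(1 + e^{-4.1535}) = 0.9845
P = 0.27 + 0.73 × 0.9845 = 0.9887
P(incorrect) = 1 − 0.9887 = 0.0113

0.011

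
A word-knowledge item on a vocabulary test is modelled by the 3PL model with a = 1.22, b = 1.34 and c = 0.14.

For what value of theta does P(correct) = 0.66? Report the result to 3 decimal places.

1.688

P(theta) = c + (1 − c) · 1 / (1 + exp(−a(theta − b)))
Remove guessing floor: (0.66 − 0.14)/(1 − 0.14) = 0.6047
logit = ln(0.6047/0.3953) = 0.4249
theta = b + logit/(a) = 1.34 + 0.4249/1.2200 = 1.6883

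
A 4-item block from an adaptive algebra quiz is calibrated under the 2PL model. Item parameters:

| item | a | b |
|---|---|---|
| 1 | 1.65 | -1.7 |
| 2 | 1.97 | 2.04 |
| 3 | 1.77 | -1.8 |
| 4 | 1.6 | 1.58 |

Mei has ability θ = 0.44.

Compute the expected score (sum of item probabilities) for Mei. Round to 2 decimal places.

P(θ) = 1 / (1 + exp(−a(θ − b)))
P_1 = 1/(1+e^{-3.5310}) = 0.9716
P_2 = 1/(1+e^{3.1520}) = 0.0410
P_3 = 1/(1+e^{-3.9648}) = 0.9814
P_4 = 1/(1+e^{1.8240}) = 0.1390
E[score] = 0.9716 + 0.0410 + 0.9814 + 0.1390 = 2.1329

2.13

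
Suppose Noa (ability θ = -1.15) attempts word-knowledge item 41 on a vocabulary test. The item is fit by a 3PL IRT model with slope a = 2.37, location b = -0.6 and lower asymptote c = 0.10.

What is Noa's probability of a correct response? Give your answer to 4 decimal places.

0.2922

P(θ) = c + (1 − c) · 1 / (1 + exp(−a(θ − b)))
Exponent: 2.37 × (-1.15 − (-0.6)) = -1.3035
1/(1 + e^{1.3035}) = 0.2136
P = 0.10 + 0.90 × 0.2136 = 0.2922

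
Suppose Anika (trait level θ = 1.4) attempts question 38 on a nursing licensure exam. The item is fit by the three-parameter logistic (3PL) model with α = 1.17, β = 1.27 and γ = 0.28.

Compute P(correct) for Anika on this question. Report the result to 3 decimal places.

0.667

P(θ) = γ + (1 − γ) · 1 / (1 + exp(−α(θ − β)))
Exponent: 1.17 × (1.4 − 1.27) = 0.1521
1/(1 + e^{-0.1521}) = 0.5380
P = 0.28 + 0.72 × 0.5380 = 0.6673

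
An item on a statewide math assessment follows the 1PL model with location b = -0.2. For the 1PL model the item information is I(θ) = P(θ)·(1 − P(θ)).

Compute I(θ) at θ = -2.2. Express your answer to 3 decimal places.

0.105

P = 1/(1+e^{2.0000}) = 0.1192
P(1−P) = 0.1192 × 0.8808 = 0.1050
I = P(1−P) = 0.10499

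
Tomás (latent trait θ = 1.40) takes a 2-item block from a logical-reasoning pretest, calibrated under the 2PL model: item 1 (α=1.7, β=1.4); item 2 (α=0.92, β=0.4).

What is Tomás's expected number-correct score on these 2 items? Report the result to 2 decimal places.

P(θ) = 1 / (1 + exp(−α(θ − β)))
P_1 = 1/(1+e^{0.0000}) = 0.5000
P_2 = 1/(1+e^{-0.9200}) = 0.7150
E[score] = 0.5000 + 0.7150 = 1.2150

1.22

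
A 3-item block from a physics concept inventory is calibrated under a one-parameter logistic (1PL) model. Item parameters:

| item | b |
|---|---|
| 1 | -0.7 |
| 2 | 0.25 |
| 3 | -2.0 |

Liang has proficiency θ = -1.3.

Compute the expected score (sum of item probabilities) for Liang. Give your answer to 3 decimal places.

P(θ) = 1 / (1 + exp(−(θ − b)))
P_1 = 1/(1+e^{0.6000}) = 0.3543
P_2 = 1/(1+e^{1.5500}) = 0.1751
P_3 = 1/(1+e^{-0.7000}) = 0.6682
E[score] = 0.3543 + 0.1751 + 0.6682 = 1.1976

1.198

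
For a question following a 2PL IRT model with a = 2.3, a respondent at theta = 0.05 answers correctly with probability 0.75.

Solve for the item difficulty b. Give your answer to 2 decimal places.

P(theta) = 1 / (1 + exp(−a(theta − b)))
logit(0.75) = ln(0.75/0.25) = 1.0986
b = theta − logit/(a) = 0.05 − 1.0986/2.3000 = -0.4277

-0.43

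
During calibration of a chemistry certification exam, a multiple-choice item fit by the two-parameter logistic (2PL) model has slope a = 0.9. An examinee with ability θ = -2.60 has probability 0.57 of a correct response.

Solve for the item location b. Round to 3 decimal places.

-2.913

P(θ) = 1 / (1 + exp(−a(θ − b)))
logit(0.57) = ln(0.57/0.43) = 0.2819
b = θ − logit/(a) = -2.60 − 0.2819/0.9000 = -2.9132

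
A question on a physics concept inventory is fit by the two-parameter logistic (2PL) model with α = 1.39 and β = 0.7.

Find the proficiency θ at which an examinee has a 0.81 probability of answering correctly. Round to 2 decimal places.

P(θ) = 1 / (1 + exp(−α(θ − β)))
logit = ln(0.8100/0.1900) = 1.4500
θ = β + logit/(α) = 0.7 + 1.4500/1.3900 = 1.7432

1.74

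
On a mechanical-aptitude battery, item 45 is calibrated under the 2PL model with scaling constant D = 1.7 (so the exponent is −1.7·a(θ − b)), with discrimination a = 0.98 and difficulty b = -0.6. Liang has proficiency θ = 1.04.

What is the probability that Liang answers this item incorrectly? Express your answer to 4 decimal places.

0.0611

P(θ) = 1 / (1 + exp(−D·a(θ − b)))
Exponent: 1.7 × 0.98 × (1.04 − (-0.6)) = 2.7322
1/(1 + e^{-2.7322}) = 0.9389
P = 0.9389
P(incorrect) = 1 − 0.9389 = 0.0611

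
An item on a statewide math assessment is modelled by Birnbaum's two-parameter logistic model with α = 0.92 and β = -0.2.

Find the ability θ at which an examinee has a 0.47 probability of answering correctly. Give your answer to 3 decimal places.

-0.331

P(θ) = 1 / (1 + exp(−α(θ − β)))
logit = ln(0.4700/0.5300) = -0.1201
θ = β + logit/(α) = -0.2 + (-0.1201)/0.9200 = -0.3306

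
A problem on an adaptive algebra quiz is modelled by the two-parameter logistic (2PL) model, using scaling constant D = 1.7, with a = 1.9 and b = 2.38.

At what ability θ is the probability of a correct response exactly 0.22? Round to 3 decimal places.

1.988

P(θ) = 1 / (1 + exp(−D·a(θ − b)))
logit = ln(0.2200/0.7800) = -1.2657
θ = b + logit/(1.7·a) = 2.38 + (-1.2657)/3.2300 = 1.9882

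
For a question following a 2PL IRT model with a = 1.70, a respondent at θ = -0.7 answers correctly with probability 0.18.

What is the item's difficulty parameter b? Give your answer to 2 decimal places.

0.19

P(θ) = 1 / (1 + exp(−a(θ − b)))
logit(0.18) = ln(0.18/0.82) = -1.5163
b = θ − logit/(a) = -0.7 − (-1.5163)/1.7000 = 0.1920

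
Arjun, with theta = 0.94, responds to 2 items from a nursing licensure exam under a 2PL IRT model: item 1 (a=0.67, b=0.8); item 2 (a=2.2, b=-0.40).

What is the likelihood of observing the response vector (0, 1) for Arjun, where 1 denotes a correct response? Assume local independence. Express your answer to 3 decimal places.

P(theta) = 1 / (1 + exp(−a(theta − b)))
P_1 = 1/(1+e^{-0.0938}) = 0.5234
P_2 = 1/(1+e^{-2.9480}) = 0.9502
L = (1−P_1) × P_2 = 0.4766 × 0.9502 = 0.45282

0.453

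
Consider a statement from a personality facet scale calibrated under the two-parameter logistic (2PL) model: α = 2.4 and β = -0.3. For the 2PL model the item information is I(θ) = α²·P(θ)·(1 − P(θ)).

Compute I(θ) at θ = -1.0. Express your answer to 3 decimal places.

P = 1/(1+e^{1.6800}) = 0.1571
P(1−P) = 0.1571 × 0.8429 = 0.1324
I = α² × P(1−P) = 2.4² × 0.1324 = 0.76272

0.763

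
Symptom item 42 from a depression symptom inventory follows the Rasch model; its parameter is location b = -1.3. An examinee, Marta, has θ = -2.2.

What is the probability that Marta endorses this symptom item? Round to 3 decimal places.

P(θ) = 1 / (1 + exp(−(θ − b)))
Exponent: (-2.2 − (-1.3)) = -0.9000
1/(1 + e^{0.9000}) = 0.2891
P = 0.2891

0.289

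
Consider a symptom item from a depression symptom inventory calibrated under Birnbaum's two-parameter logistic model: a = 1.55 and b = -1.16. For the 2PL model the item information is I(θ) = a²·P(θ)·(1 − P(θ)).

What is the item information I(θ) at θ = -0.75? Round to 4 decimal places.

P = 1/(1+e^{-0.6355}) = 0.6537
P(1−P) = 0.6537 × 0.3463 = 0.2264
I = a² × P(1−P) = 1.55² × 0.2264 = 0.54384

0.5438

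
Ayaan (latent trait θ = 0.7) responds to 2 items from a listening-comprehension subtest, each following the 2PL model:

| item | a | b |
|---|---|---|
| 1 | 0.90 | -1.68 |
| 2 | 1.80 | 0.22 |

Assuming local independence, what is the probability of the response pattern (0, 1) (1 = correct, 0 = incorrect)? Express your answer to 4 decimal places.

0.0739

P(θ) = 1 / (1 + exp(−a(θ − b)))
P_1 = 1/(1+e^{-2.1420}) = 0.8949
P_2 = 1/(1+e^{-0.8640}) = 0.7035
L = (1−P_1) × P_2 = 0.1051 × 0.7035 = 0.07392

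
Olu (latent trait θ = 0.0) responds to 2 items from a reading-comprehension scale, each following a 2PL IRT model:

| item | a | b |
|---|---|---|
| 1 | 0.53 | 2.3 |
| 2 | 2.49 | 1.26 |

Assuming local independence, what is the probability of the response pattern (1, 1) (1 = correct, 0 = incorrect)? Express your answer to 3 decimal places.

0.009

P(θ) = 1 / (1 + exp(−a(θ − b)))
P_1 = 1/(1+e^{1.2190}) = 0.2281
P_2 = 1/(1+e^{3.1374}) = 0.0416
L = P_1 × P_2 = 0.2281 × 0.0416 = 0.00949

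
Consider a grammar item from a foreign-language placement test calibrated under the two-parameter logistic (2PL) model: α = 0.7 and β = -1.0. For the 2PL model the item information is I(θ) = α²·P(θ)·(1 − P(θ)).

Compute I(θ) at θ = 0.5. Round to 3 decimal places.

0.094

P = 1/(1+e^{-1.0500}) = 0.7408
P(1−P) = 0.7408 × 0.2592 = 0.1920
I = α² × P(1−P) = 0.7² × 0.1920 = 0.09409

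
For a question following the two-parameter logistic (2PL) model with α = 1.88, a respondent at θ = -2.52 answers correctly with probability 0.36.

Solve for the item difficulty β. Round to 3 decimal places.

P(θ) = 1 / (1 + exp(−α(θ − β)))
logit(0.36) = ln(0.36/0.64) = -0.5754
β = θ − logit/(α) = -2.52 − (-0.5754)/1.8800 = -2.2140

-2.214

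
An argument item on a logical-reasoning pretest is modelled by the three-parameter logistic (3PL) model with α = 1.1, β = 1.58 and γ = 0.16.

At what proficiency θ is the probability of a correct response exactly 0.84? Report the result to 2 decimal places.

P(θ) = γ + (1 − γ) · 1 / (1 + exp(−α(θ − β)))
Remove guessing floor: (0.84 − 0.16)/(1 − 0.16) = 0.8095
logit = ln(0.8095/0.1905) = 1.4469
θ = β + logit/(α) = 1.58 + 1.4469/1.1000 = 2.8954

2.90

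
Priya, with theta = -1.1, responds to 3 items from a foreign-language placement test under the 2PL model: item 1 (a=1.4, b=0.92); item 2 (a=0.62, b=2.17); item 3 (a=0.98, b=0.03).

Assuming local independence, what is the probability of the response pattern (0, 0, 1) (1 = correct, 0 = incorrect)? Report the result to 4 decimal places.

0.2072

P(theta) = 1 / (1 + exp(−a(theta − b)))
P_1 = 1/(1+e^{2.8280}) = 0.0558
P_2 = 1/(1+e^{2.0274}) = 0.1164
P_3 = 1/(1+e^{1.1074}) = 0.2484
L = (1−P_1) × (1−P_2) × P_3 = 0.9442 × 0.8836 × 0.2484 = 0.20721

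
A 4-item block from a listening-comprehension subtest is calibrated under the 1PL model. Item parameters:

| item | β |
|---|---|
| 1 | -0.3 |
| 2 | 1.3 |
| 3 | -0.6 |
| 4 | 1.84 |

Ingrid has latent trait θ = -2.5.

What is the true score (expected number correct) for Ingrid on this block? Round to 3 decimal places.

P(θ) = 1 / (1 + exp(−(θ − β)))
P_1 = 1/(1+e^{2.2000}) = 0.0998
P_2 = 1/(1+e^{3.8000}) = 0.0219
P_3 = 1/(1+e^{1.9000}) = 0.1301
P_4 = 1/(1+e^{4.3400}) = 0.0129
E[score] = 0.0998 + 0.0219 + 0.1301 + 0.0129 = 0.2646

0.265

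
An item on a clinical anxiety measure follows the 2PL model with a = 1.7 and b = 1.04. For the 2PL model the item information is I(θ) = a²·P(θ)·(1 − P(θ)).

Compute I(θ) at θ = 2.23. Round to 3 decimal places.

P = 1/(1+e^{-2.0230}) = 0.8832
P(1−P) = 0.8832 × 0.1168 = 0.1032
I = a² × P(1−P) = 1.7² × 0.1032 = 0.29815

0.298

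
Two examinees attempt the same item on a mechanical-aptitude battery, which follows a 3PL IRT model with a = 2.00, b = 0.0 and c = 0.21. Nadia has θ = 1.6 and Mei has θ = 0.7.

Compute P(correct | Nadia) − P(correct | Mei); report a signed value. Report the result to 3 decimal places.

P(θ) = c + (1 − c) · 1 / (1 + exp(−a(θ − b)))
P(Nadia) = 0.9691  [exponent 3.2000]
P(Mei) = 0.8437  [exponent 1.4000]
Difference = 0.9691 − 0.8437 = 0.1253

0.125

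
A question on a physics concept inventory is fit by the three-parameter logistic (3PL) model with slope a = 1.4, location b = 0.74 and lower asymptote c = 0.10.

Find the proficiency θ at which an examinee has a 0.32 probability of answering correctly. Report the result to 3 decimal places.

-0.066

P(θ) = c + (1 − c) · 1 / (1 + exp(−a(θ − b)))
Remove guessing floor: (0.32 − 0.10)/(1 − 0.10) = 0.2444
logit = ln(0.2444/0.7556) = -1.1285
θ = b + logit/(a) = 0.74 + (-1.1285)/1.4000 = -0.0660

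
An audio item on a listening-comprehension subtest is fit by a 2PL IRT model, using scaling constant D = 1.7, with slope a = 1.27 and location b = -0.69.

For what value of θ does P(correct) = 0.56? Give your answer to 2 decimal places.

P(θ) = 1 / (1 + exp(−D·a(θ − b)))
logit = ln(0.5600/0.4400) = 0.2412
θ = b + logit/(1.7·a) = -0.69 + 0.2412/2.1590 = -0.5783

-0.58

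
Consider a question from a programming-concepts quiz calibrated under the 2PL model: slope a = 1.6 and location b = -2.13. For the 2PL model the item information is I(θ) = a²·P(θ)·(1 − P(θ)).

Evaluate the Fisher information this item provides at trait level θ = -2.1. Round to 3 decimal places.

P = 1/(1+e^{-0.0480}) = 0.5120
P(1−P) = 0.5120 × 0.4880 = 0.2499
I = a² × P(1−P) = 1.6² × 0.2499 = 0.63963

0.640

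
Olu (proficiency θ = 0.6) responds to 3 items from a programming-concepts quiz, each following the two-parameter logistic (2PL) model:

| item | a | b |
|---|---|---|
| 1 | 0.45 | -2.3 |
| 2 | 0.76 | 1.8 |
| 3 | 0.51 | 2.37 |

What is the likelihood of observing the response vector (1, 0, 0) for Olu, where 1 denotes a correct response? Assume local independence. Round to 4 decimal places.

P(θ) = 1 / (1 + exp(−a(θ − b)))
P_1 = 1/(1+e^{-1.3050}) = 0.7867
P_2 = 1/(1+e^{0.9120}) = 0.2866
P_3 = 1/(1+e^{0.9027}) = 0.2885
L = P_1 × (1−P_2) × (1−P_3) = 0.7867 × 0.7134 × 0.7115 = 0.39931

0.3993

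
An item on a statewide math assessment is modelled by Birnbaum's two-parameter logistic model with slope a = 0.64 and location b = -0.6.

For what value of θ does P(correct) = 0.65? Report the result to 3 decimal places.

P(θ) = 1 / (1 + exp(−a(θ − b)))
logit = ln(0.6500/0.3500) = 0.6190
θ = b + logit/(a) = -0.6 + 0.6190/0.6400 = 0.3672

0.367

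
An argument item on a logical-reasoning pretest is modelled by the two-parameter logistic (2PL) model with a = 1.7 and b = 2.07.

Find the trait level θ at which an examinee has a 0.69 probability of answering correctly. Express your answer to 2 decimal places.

2.54

P(θ) = 1 / (1 + exp(−a(θ − b)))
logit = ln(0.6900/0.3100) = 0.8001
θ = b + logit/(a) = 2.07 + 0.8001/1.7000 = 2.5407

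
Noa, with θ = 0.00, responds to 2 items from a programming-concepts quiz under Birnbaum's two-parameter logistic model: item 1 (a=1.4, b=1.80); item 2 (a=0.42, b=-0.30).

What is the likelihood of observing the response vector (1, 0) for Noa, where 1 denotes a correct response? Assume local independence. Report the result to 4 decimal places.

0.0349

P(θ) = 1 / (1 + exp(−a(θ − b)))
P_1 = 1/(1+e^{2.5200}) = 0.0745
P_2 = 1/(1+e^{-0.1260}) = 0.5315
L = P_1 × (1−P_2) = 0.0745 × 0.4685 = 0.03489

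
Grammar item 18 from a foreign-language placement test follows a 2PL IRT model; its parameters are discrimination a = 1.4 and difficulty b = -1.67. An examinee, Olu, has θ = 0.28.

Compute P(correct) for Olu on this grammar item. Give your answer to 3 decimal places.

P(θ) = 1 / (1 + exp(−a(θ − b)))
Exponent: 1.4 × (0.28 − (-1.67)) = 2.7300
1/(1 + e^{-2.7300}) = 0.9388

0.939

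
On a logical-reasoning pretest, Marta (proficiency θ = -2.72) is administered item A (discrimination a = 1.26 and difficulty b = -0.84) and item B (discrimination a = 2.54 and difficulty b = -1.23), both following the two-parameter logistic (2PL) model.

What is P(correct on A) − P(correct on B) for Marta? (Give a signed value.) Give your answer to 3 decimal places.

0.063

P(θ) = 1 / (1 + exp(−a(θ − b)))
P_A = 0.0856
P_B = 0.0222
P_A − P_B = 0.0634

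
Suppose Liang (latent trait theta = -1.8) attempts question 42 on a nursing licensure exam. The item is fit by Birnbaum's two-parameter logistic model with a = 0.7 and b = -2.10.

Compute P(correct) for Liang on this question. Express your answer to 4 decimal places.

P(theta) = 1 / (1 + exp(−a(theta − b)))
Exponent: 0.7 × (-1.8 − (-2.10)) = 0.2100
1/(1 + e^{-0.2100}) = 0.5523

0.5523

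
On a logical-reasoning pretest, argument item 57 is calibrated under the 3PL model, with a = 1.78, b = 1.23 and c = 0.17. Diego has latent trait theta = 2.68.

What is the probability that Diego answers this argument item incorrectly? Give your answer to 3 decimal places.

P(theta) = c + (1 − c) · 1 / (1 + exp(−a(theta − b)))
Exponent: 1.78 × (2.68 − 1.23) = 2.5810
1/(1 + e^{-2.5810}) = 0.9296
P = 0.17 + 0.83 × 0.9296 = 0.9416
P(incorrect) = 1 − 0.9416 = 0.0584

0.058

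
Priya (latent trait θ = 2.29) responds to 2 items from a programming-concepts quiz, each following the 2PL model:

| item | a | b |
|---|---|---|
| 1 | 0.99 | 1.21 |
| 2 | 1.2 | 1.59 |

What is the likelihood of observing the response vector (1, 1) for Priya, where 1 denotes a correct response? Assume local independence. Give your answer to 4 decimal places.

P(θ) = 1 / (1 + exp(−a(θ − b)))
P_1 = 1/(1+e^{-1.0692}) = 0.7444
P_2 = 1/(1+e^{-0.8400}) = 0.6985
L = P_1 × P_2 = 0.7444 × 0.6985 = 0.51997

0.5200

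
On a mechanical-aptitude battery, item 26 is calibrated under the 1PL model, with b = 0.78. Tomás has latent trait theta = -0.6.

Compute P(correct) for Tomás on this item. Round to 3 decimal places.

P(theta) = 1 / (1 + exp(−(theta − b)))
Exponent: (-0.6 − 0.78) = -1.3800
1/(1 + e^{1.3800}) = 0.2010
P = 0.2010

0.201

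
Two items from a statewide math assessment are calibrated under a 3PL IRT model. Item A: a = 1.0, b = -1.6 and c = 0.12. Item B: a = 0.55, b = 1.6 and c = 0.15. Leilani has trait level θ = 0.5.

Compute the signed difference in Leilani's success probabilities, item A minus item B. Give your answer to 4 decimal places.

0.4538

P(θ) = c + (1 − c) · 1 / (1 + exp(−a(θ − b)))
P_A = 0.9040
P_B = 0.4502
P_A − P_B = 0.4538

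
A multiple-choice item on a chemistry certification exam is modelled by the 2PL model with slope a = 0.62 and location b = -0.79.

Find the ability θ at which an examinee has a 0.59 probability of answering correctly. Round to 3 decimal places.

P(θ) = 1 / (1 + exp(−a(θ − b)))
logit = ln(0.5900/0.4100) = 0.3640
θ = b + logit/(a) = -0.79 + 0.3640/0.6200 = -0.2030

-0.203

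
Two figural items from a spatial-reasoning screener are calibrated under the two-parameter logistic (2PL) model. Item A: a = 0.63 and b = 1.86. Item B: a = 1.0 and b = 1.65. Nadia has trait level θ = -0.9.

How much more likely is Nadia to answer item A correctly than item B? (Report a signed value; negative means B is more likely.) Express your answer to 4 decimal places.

P(θ) = 1 / (1 + exp(−a(θ − b)))
P_A = 0.1495
P_B = 0.0724
P_A − P_B = 0.0770

0.0770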